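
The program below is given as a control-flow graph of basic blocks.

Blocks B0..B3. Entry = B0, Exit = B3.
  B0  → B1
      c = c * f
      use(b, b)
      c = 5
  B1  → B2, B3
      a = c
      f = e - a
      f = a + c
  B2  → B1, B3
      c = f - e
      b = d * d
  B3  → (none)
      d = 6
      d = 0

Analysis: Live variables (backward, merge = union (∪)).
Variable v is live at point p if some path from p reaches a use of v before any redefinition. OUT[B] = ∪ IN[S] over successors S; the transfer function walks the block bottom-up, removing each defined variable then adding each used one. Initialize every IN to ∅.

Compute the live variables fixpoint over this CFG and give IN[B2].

Converged values:
  B0:   IN={b, c, d, e, f}   OUT={c, d, e}
  B1:   IN={c, d, e}   OUT={d, e, f}
  B2:   IN={d, e, f}   OUT={c, d, e}
  B3:   IN={}   OUT={}

Merge at B2: OUT[B2] = IN[B1] ⊔ IN[B3] = {c, d, e}
Applying B2's transfer function to that OUT value gives IN[B2] (row B2 above).

Answer: {d, e, f}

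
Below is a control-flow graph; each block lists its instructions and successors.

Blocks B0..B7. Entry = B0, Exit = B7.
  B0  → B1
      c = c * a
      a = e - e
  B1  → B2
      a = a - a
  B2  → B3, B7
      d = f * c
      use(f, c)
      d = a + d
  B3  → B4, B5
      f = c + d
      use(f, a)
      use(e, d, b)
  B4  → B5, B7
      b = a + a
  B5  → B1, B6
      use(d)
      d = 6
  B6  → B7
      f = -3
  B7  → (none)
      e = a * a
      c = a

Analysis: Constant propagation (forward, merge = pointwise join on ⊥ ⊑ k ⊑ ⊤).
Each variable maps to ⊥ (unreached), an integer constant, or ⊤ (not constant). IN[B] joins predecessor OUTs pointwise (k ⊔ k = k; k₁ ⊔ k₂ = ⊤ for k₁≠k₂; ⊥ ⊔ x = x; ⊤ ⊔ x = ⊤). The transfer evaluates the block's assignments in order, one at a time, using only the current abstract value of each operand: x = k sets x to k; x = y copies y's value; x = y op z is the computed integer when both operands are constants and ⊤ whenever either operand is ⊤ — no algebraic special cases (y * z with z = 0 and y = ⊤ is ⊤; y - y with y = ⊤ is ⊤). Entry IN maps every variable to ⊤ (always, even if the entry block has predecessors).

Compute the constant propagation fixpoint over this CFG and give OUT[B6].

Answer: {a: ⊤, b: ⊤, c: ⊤, d: 6, e: ⊤, f: -3}

Working:
Fixpoint table:
  B0: | IN=(all ⊤) | OUT=(all ⊤)
  B1: | IN=(all ⊤) | OUT=(all ⊤)
  B2: | IN=(all ⊤) | OUT=(all ⊤)
  B3: | IN=(all ⊤) | OUT=(all ⊤)
  B4: | IN=(all ⊤) | OUT=(all ⊤)
  B5: | IN=(all ⊤) | OUT={d:6; rest ⊤}
  B6: | IN={d:6; rest ⊤} | OUT={d:6, f:-3; rest ⊤}
  B7: | IN=(all ⊤) | OUT=(all ⊤)

Merge at B6: IN[B6] = OUT[B5] = {a: ⊤, b: ⊤, c: ⊤, d: 6, e: ⊤, f: ⊤}
Applying B6's transfer function to that IN value gives OUT[B6] (row B6 above).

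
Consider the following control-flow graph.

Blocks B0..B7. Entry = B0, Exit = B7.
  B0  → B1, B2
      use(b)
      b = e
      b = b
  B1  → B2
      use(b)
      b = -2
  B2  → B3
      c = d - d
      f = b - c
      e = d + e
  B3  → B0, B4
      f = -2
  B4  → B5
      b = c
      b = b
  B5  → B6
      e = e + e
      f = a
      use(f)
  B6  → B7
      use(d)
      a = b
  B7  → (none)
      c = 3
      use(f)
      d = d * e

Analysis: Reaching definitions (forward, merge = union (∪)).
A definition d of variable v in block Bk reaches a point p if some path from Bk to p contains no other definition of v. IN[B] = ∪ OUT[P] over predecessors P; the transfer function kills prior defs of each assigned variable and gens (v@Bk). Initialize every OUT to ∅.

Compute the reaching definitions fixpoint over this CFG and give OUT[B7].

Fixpoint table:
  B0:  IN={b@B0, b@B1, c@B2, e@B2, f@B3}  OUT={b@B0, c@B2, e@B2, f@B3}
  B1:  IN={b@B0, c@B2, e@B2, f@B3}  OUT={b@B1, c@B2, e@B2, f@B3}
  B2:  IN={b@B0, b@B1, c@B2, e@B2, f@B3}  OUT={b@B0, b@B1, c@B2, e@B2, f@B2}
  B3:  IN={b@B0, b@B1, c@B2, e@B2, f@B2}  OUT={b@B0, b@B1, c@B2, e@B2, f@B3}
  B4:  IN={b@B0, b@B1, c@B2, e@B2, f@B3}  OUT={b@B4, c@B2, e@B2, f@B3}
  B5:  IN={b@B4, c@B2, e@B2, f@B3}  OUT={b@B4, c@B2, e@B5, f@B5}
  B6:  IN={b@B4, c@B2, e@B5, f@B5}  OUT={a@B6, b@B4, c@B2, e@B5, f@B5}
  B7:  IN={a@B6, b@B4, c@B2, e@B5, f@B5}  OUT={a@B6, b@B4, c@B7, d@B7, e@B5, f@B5}

Merge at B7: IN[B7] = OUT[B6] = {a@B6, b@B4, c@B2, e@B5, f@B5}
Applying B7's transfer function to that IN value gives OUT[B7] (row B7 above).

Answer: {a@B6, b@B4, c@B7, d@B7, e@B5, f@B5}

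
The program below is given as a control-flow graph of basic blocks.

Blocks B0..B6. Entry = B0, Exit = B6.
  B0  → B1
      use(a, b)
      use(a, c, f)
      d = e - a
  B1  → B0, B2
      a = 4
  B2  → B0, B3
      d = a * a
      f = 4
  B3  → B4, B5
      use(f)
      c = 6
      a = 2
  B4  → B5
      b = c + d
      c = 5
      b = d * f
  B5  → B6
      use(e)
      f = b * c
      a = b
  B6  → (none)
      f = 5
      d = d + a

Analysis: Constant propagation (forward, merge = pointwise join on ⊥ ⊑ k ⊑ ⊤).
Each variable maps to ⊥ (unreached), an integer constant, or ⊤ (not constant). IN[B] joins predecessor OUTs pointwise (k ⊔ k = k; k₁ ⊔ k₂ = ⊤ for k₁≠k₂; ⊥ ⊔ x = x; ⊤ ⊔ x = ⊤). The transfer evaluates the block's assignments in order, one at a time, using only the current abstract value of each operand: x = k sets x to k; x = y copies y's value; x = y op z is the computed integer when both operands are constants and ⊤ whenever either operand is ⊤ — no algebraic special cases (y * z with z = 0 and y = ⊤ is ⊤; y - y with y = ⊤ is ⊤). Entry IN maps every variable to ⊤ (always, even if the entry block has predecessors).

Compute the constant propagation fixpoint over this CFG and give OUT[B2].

Fixpoint table:
  B0:   IN=(all ⊤)   OUT=(all ⊤)
  B1:   IN=(all ⊤)   OUT={a:4; rest ⊤}
  B2:   IN={a:4; rest ⊤}   OUT={a:4, d:16, f:4; rest ⊤}
  B3:   IN={a:4, d:16, f:4; rest ⊤}   OUT={a:2, c:6, d:16, f:4; rest ⊤}
  B4:   IN={a:2, c:6, d:16, f:4; rest ⊤}   OUT={a:2, b:64, c:5, d:16, f:4; rest ⊤}
  B5:   IN={a:2, d:16, f:4; rest ⊤}   OUT={d:16; rest ⊤}
  B6:   IN={d:16; rest ⊤}   OUT={f:5; rest ⊤}

Merge at B2: IN[B2] = OUT[B1] = {a: 4, b: ⊤, c: ⊤, d: ⊤, e: ⊤, f: ⊤}
Applying B2's transfer function to that IN value gives OUT[B2] (row B2 above).

Answer: {a: 4, b: ⊤, c: ⊤, d: 16, e: ⊤, f: 4}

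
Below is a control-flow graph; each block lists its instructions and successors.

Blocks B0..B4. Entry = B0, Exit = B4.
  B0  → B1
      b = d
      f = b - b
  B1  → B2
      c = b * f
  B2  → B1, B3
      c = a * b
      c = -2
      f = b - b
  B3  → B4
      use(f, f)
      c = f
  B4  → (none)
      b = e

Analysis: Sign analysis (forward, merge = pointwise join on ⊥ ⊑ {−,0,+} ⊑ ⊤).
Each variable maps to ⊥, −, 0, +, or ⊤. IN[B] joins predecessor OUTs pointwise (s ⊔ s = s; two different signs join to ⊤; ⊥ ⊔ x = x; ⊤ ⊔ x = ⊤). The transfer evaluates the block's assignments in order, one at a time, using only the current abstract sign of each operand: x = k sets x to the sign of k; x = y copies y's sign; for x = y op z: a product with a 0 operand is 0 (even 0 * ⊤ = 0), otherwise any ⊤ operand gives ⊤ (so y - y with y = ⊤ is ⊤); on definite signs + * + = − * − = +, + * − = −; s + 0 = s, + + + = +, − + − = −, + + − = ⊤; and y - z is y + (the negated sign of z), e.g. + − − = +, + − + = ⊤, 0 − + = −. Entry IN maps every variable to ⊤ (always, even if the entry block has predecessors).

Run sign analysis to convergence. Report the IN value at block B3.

Answer: {a: ⊤, b: ⊤, c: -, d: ⊤, e: ⊤, f: ⊤}

Trace:
Fixpoint table:
  B0:   IN=(all ⊤)   OUT=(all ⊤)
  B1:   IN=(all ⊤)   OUT=(all ⊤)
  B2:   IN=(all ⊤)   OUT={c:-; rest ⊤}
  B3:   IN={c:-; rest ⊤}   OUT=(all ⊤)
  B4:   IN=(all ⊤)   OUT=(all ⊤)

Merge at B3: IN[B3] = OUT[B2] = {a: ⊤, b: ⊤, c: -, d: ⊤, e: ⊤, f: ⊤}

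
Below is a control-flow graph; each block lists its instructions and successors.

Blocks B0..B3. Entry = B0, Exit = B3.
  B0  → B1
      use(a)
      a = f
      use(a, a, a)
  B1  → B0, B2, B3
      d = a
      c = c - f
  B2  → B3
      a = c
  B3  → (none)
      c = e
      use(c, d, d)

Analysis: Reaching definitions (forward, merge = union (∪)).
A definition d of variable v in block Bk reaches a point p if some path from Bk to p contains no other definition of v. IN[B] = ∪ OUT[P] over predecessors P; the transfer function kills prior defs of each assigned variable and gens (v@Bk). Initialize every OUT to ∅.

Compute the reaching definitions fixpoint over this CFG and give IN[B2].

Answer: {a@B0, c@B1, d@B1}

Trace:
Per-block solution:
  B0:  IN={a@B0, c@B1, d@B1}  OUT={a@B0, c@B1, d@B1}
  B1:  IN={a@B0, c@B1, d@B1}  OUT={a@B0, c@B1, d@B1}
  B2:  IN={a@B0, c@B1, d@B1}  OUT={a@B2, c@B1, d@B1}
  B3:  IN={a@B0, a@B2, c@B1, d@B1}  OUT={a@B0, a@B2, c@B3, d@B1}

Merge at B2: IN[B2] = OUT[B1] = {a@B0, c@B1, d@B1}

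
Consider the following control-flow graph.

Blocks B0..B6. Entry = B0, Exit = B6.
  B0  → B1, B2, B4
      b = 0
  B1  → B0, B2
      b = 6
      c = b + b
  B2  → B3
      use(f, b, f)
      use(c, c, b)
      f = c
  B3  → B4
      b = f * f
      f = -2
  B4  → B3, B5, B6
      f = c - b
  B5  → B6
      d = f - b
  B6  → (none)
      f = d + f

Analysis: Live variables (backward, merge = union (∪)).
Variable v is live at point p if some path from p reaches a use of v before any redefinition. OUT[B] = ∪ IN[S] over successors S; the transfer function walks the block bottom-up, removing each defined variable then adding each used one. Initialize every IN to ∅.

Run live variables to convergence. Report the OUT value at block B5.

Answer: {d, f}

Trace:
Fixpoint table:
  B0:   IN={c, d, f}   OUT={b, c, d, f}
  B1:   IN={d, f}   OUT={b, c, d, f}
  B2:   IN={b, c, d, f}   OUT={c, d, f}
  B3:   IN={c, d, f}   OUT={b, c, d}
  B4:   IN={b, c, d}   OUT={b, c, d, f}
  B5:   IN={b, f}   OUT={d, f}
  B6:   IN={d, f}   OUT={}

Merge at B5: OUT[B5] = IN[B6] = {d, f}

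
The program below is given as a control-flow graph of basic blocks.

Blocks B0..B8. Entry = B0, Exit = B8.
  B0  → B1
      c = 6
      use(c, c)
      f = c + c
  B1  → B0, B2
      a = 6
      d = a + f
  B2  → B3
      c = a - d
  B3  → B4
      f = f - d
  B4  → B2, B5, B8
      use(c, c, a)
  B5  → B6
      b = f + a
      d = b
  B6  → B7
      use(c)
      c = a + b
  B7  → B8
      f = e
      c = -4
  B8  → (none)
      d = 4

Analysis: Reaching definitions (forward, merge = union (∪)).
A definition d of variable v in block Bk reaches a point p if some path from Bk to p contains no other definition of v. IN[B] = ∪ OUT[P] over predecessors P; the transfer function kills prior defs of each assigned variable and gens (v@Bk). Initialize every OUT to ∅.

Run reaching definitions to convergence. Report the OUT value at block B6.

Fixpoint table:
  B0:   IN={a@B1, c@B0, d@B1, f@B0}   OUT={a@B1, c@B0, d@B1, f@B0}
  B1:   IN={a@B1, c@B0, d@B1, f@B0}   OUT={a@B1, c@B0, d@B1, f@B0}
  B2:   IN={a@B1, c@B0, c@B2, d@B1, f@B0, f@B3}   OUT={a@B1, c@B2, d@B1, f@B0, f@B3}
  B3:   IN={a@B1, c@B2, d@B1, f@B0, f@B3}   OUT={a@B1, c@B2, d@B1, f@B3}
  B4:   IN={a@B1, c@B2, d@B1, f@B3}   OUT={a@B1, c@B2, d@B1, f@B3}
  B5:   IN={a@B1, c@B2, d@B1, f@B3}   OUT={a@B1, b@B5, c@B2, d@B5, f@B3}
  B6:   IN={a@B1, b@B5, c@B2, d@B5, f@B3}   OUT={a@B1, b@B5, c@B6, d@B5, f@B3}
  B7:   IN={a@B1, b@B5, c@B6, d@B5, f@B3}   OUT={a@B1, b@B5, c@B7, d@B5, f@B7}
  B8:   IN={a@B1, b@B5, c@B2, c@B7, d@B1, d@B5, f@B3, f@B7}   OUT={a@B1, b@B5, c@B2, c@B7, d@B8, f@B3, f@B7}

Merge at B6: IN[B6] = OUT[B5] = {a@B1, b@B5, c@B2, d@B5, f@B3}
Applying B6's transfer function to that IN value gives OUT[B6] (row B6 above).

Answer: {a@B1, b@B5, c@B6, d@B5, f@B3}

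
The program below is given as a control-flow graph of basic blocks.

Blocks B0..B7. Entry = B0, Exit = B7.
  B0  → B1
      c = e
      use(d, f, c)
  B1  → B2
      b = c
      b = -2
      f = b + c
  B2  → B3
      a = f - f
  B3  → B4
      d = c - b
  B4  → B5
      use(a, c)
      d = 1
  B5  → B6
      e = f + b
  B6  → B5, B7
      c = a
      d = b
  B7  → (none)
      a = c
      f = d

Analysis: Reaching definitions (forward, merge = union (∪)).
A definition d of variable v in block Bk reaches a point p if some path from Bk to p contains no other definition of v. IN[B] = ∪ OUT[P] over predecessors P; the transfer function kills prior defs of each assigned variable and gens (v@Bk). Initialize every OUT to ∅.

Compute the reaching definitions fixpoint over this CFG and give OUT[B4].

Answer: {a@B2, b@B1, c@B0, d@B4, f@B1}

Trace:
Per-block solution:
  B0:  IN={}  OUT={c@B0}
  B1:  IN={c@B0}  OUT={b@B1, c@B0, f@B1}
  B2:  IN={b@B1, c@B0, f@B1}  OUT={a@B2, b@B1, c@B0, f@B1}
  B3:  IN={a@B2, b@B1, c@B0, f@B1}  OUT={a@B2, b@B1, c@B0, d@B3, f@B1}
  B4:  IN={a@B2, b@B1, c@B0, d@B3, f@B1}  OUT={a@B2, b@B1, c@B0, d@B4, f@B1}
  B5:  IN={a@B2, b@B1, c@B0, c@B6, d@B4, d@B6, e@B5, f@B1}  OUT={a@B2, b@B1, c@B0, c@B6, d@B4, d@B6, e@B5, f@B1}
  B6:  IN={a@B2, b@B1, c@B0, c@B6, d@B4, d@B6, e@B5, f@B1}  OUT={a@B2, b@B1, c@B6, d@B6, e@B5, f@B1}
  B7:  IN={a@B2, b@B1, c@B6, d@B6, e@B5, f@B1}  OUT={a@B7, b@B1, c@B6, d@B6, e@B5, f@B7}

Merge at B4: IN[B4] = OUT[B3] = {a@B2, b@B1, c@B0, d@B3, f@B1}
Applying B4's transfer function to that IN value gives OUT[B4] (row B4 above).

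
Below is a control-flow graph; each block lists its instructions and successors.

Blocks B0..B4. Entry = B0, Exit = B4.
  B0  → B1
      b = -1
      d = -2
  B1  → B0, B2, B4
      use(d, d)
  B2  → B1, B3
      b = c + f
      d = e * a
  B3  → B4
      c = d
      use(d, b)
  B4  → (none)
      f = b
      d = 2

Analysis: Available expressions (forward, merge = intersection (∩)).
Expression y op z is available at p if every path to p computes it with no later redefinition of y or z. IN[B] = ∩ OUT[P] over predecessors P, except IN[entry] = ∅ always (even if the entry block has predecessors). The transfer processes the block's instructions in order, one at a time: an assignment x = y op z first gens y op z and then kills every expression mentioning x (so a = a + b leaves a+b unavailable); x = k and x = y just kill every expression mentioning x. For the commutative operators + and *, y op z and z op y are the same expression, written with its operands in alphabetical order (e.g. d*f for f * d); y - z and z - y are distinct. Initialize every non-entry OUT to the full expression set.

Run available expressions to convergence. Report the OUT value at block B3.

Fixpoint table:
  B0:  IN={}  OUT={}
  B1:  IN={}  OUT={}
  B2:  IN={}  OUT={a*e, c+f}
  B3:  IN={a*e, c+f}  OUT={a*e}
  B4:  IN={}  OUT={}

Merge at B3: IN[B3] = OUT[B2] = {a*e, c+f}
Applying B3's transfer function to that IN value gives OUT[B3] (row B3 above).

Answer: {a*e}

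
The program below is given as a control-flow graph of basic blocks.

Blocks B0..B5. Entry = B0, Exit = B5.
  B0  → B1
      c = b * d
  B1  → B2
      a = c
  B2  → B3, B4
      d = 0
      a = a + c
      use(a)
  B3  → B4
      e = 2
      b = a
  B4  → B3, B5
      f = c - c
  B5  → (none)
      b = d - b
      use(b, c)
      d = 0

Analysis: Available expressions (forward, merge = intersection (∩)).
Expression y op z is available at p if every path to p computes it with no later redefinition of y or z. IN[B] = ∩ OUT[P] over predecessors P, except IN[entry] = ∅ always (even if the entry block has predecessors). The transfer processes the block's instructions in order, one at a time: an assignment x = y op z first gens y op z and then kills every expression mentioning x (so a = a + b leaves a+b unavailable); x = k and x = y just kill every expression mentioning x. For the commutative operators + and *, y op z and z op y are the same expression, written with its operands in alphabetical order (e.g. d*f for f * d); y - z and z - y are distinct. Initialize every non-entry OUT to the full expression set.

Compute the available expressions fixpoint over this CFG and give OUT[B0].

Per-block solution:
  B0: | IN={} | OUT={b*d}
  B1: | IN={b*d} | OUT={b*d}
  B2: | IN={b*d} | OUT={}
  B3: | IN={} | OUT={}
  B4: | IN={} | OUT={c-c}
  B5: | IN={c-c} | OUT={c-c}

B0 is the boundary node: IN[B0] = {}
Applying B0's transfer function to that IN value gives OUT[B0] (row B0 above).

Answer: {b*d}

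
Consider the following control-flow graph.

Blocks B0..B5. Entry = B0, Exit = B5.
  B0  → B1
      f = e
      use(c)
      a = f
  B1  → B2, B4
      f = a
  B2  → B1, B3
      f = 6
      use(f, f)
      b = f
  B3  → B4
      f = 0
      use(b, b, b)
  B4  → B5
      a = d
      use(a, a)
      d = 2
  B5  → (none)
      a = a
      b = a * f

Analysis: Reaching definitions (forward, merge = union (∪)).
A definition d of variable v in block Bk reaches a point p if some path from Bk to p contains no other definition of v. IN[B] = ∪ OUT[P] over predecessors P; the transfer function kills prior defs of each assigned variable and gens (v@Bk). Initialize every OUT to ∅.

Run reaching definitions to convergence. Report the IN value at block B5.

Per-block solution:
  B0: | IN={} | OUT={a@B0, f@B0}
  B1: | IN={a@B0, b@B2, f@B0, f@B2} | OUT={a@B0, b@B2, f@B1}
  B2: | IN={a@B0, b@B2, f@B1} | OUT={a@B0, b@B2, f@B2}
  B3: | IN={a@B0, b@B2, f@B2} | OUT={a@B0, b@B2, f@B3}
  B4: | IN={a@B0, b@B2, f@B1, f@B3} | OUT={a@B4, b@B2, d@B4, f@B1, f@B3}
  B5: | IN={a@B4, b@B2, d@B4, f@B1, f@B3} | OUT={a@B5, b@B5, d@B4, f@B1, f@B3}

Merge at B5: IN[B5] = OUT[B4] = {a@B4, b@B2, d@B4, f@B1, f@B3}

Answer: {a@B4, b@B2, d@B4, f@B1, f@B3}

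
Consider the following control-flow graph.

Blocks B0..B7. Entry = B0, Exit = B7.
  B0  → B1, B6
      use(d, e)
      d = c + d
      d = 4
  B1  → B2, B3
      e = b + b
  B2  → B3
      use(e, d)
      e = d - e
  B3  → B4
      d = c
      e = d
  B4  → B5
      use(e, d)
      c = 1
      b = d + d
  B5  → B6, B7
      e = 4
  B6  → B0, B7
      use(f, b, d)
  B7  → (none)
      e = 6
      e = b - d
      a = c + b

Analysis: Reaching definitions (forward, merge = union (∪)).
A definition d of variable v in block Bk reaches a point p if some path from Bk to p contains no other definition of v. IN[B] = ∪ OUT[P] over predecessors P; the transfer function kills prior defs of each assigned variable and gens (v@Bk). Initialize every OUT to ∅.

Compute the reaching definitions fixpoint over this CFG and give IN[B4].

Fixpoint table:
  B0: | IN={b@B4, c@B4, d@B0, d@B3, e@B5} | OUT={b@B4, c@B4, d@B0, e@B5}
  B1: | IN={b@B4, c@B4, d@B0, e@B5} | OUT={b@B4, c@B4, d@B0, e@B1}
  B2: | IN={b@B4, c@B4, d@B0, e@B1} | OUT={b@B4, c@B4, d@B0, e@B2}
  B3: | IN={b@B4, c@B4, d@B0, e@B1, e@B2} | OUT={b@B4, c@B4, d@B3, e@B3}
  B4: | IN={b@B4, c@B4, d@B3, e@B3} | OUT={b@B4, c@B4, d@B3, e@B3}
  B5: | IN={b@B4, c@B4, d@B3, e@B3} | OUT={b@B4, c@B4, d@B3, e@B5}
  B6: | IN={b@B4, c@B4, d@B0, d@B3, e@B5} | OUT={b@B4, c@B4, d@B0, d@B3, e@B5}
  B7: | IN={b@B4, c@B4, d@B0, d@B3, e@B5} | OUT={a@B7, b@B4, c@B4, d@B0, d@B3, e@B7}

Merge at B4: IN[B4] = OUT[B3] = {b@B4, c@B4, d@B3, e@B3}

Answer: {b@B4, c@B4, d@B3, e@B3}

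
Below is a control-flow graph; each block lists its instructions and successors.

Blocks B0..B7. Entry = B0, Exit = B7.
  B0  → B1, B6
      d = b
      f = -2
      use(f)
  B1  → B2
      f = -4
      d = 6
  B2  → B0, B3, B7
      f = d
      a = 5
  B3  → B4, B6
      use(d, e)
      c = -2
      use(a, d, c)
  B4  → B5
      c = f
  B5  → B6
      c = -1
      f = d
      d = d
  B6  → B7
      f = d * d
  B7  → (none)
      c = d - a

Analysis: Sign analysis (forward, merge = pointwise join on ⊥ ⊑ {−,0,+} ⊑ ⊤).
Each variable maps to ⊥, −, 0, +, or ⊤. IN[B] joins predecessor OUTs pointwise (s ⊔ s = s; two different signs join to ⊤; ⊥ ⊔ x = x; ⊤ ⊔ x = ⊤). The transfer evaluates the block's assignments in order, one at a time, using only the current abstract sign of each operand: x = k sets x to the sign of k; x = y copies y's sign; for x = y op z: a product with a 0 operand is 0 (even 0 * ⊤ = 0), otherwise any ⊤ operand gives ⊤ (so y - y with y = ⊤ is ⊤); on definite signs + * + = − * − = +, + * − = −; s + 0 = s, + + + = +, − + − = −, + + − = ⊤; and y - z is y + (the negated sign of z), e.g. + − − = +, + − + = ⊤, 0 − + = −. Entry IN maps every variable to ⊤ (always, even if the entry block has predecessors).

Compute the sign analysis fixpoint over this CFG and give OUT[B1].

Per-block solution:
  B0:   IN=(all ⊤)   OUT={f:-; rest ⊤}
  B1:   IN={f:-; rest ⊤}   OUT={d:+, f:-; rest ⊤}
  B2:   IN={d:+, f:-; rest ⊤}   OUT={a:+, d:+, f:+; rest ⊤}
  B3:   IN={a:+, d:+, f:+; rest ⊤}   OUT={a:+, c:-, d:+, f:+; rest ⊤}
  B4:   IN={a:+, c:-, d:+, f:+; rest ⊤}   OUT={a:+, c:+, d:+, f:+; rest ⊤}
  B5:   IN={a:+, c:+, d:+, f:+; rest ⊤}   OUT={a:+, c:-, d:+, f:+; rest ⊤}
  B6:   IN=(all ⊤)   OUT=(all ⊤)
  B7:   IN=(all ⊤)   OUT=(all ⊤)

Merge at B1: IN[B1] = OUT[B0] = {a: ⊤, b: ⊤, c: ⊤, d: ⊤, e: ⊤, f: -}
Applying B1's transfer function to that IN value gives OUT[B1] (row B1 above).

Answer: {a: ⊤, b: ⊤, c: ⊤, d: +, e: ⊤, f: -}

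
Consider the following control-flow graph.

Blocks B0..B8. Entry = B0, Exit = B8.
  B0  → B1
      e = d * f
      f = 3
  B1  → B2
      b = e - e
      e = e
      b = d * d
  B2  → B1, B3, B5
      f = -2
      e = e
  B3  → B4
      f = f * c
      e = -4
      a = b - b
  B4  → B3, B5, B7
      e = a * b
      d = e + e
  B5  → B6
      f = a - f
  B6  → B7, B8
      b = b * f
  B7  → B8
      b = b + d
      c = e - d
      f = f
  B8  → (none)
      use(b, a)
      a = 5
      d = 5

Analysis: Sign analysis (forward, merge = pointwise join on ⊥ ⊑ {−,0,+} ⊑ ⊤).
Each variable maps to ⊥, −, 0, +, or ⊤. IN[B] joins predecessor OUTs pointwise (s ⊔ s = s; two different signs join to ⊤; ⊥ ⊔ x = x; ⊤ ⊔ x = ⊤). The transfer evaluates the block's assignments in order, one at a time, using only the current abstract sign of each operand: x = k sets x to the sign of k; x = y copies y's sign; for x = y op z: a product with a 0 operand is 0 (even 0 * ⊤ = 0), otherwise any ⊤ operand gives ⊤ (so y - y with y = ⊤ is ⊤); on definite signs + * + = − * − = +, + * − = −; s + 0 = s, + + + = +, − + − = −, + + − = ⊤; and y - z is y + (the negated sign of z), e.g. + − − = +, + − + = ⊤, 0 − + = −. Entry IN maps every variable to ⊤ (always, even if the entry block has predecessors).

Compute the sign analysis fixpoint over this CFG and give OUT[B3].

Per-block solution:
  B0: | IN=(all ⊤) | OUT={f:+; rest ⊤}
  B1: | IN=(all ⊤) | OUT=(all ⊤)
  B2: | IN=(all ⊤) | OUT={f:-; rest ⊤}
  B3: | IN=(all ⊤) | OUT={e:-; rest ⊤}
  B4: | IN={e:-; rest ⊤} | OUT=(all ⊤)
  B5: | IN=(all ⊤) | OUT=(all ⊤)
  B6: | IN=(all ⊤) | OUT=(all ⊤)
  B7: | IN=(all ⊤) | OUT=(all ⊤)
  B8: | IN=(all ⊤) | OUT={a:+, d:+; rest ⊤}

Merge at B3: IN[B3] = OUT[B2] ⊔ OUT[B4] = {a: ⊤, b: ⊤, c: ⊤, d: ⊤, e: ⊤, f: ⊤}
Applying B3's transfer function to that IN value gives OUT[B3] (row B3 above).

Answer: {a: ⊤, b: ⊤, c: ⊤, d: ⊤, e: -, f: ⊤}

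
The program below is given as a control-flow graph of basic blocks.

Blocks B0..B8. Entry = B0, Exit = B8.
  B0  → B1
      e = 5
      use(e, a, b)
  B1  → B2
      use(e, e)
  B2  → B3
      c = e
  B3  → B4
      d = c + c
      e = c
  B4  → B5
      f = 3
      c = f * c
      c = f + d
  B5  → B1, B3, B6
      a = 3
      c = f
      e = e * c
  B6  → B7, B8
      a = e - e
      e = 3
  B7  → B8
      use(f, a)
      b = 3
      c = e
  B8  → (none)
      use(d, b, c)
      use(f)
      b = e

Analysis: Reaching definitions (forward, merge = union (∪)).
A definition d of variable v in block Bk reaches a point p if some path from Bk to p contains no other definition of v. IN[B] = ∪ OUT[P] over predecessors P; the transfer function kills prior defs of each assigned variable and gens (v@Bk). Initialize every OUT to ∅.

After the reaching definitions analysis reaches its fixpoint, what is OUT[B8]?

Answer: {a@B6, b@B8, c@B5, c@B7, d@B3, e@B6, f@B4}

Derivation:
Fixpoint table:
  B0:  IN={}  OUT={e@B0}
  B1:  IN={a@B5, c@B5, d@B3, e@B0, e@B5, f@B4}  OUT={a@B5, c@B5, d@B3, e@B0, e@B5, f@B4}
  B2:  IN={a@B5, c@B5, d@B3, e@B0, e@B5, f@B4}  OUT={a@B5, c@B2, d@B3, e@B0, e@B5, f@B4}
  B3:  IN={a@B5, c@B2, c@B5, d@B3, e@B0, e@B5, f@B4}  OUT={a@B5, c@B2, c@B5, d@B3, e@B3, f@B4}
  B4:  IN={a@B5, c@B2, c@B5, d@B3, e@B3, f@B4}  OUT={a@B5, c@B4, d@B3, e@B3, f@B4}
  B5:  IN={a@B5, c@B4, d@B3, e@B3, f@B4}  OUT={a@B5, c@B5, d@B3, e@B5, f@B4}
  B6:  IN={a@B5, c@B5, d@B3, e@B5, f@B4}  OUT={a@B6, c@B5, d@B3, e@B6, f@B4}
  B7:  IN={a@B6, c@B5, d@B3, e@B6, f@B4}  OUT={a@B6, b@B7, c@B7, d@B3, e@B6, f@B4}
  B8:  IN={a@B6, b@B7, c@B5, c@B7, d@B3, e@B6, f@B4}  OUT={a@B6, b@B8, c@B5, c@B7, d@B3, e@B6, f@B4}

Merge at B8: IN[B8] = OUT[B6] ⊔ OUT[B7] = {a@B6, b@B7, c@B5, c@B7, d@B3, e@B6, f@B4}
Applying B8's transfer function to that IN value gives OUT[B8] (row B8 above).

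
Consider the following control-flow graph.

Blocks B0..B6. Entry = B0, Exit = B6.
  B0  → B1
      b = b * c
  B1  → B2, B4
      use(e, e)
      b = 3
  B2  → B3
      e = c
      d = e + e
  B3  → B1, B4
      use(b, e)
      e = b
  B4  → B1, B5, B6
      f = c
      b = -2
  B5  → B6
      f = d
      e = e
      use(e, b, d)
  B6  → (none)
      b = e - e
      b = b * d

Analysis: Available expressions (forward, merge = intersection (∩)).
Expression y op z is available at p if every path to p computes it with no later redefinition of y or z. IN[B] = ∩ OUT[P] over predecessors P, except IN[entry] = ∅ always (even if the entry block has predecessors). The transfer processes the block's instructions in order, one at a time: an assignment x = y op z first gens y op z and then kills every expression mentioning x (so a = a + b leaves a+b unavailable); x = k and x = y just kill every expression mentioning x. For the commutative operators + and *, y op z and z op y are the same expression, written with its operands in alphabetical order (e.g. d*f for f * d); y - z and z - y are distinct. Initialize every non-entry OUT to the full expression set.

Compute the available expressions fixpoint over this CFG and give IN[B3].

Answer: {e+e}

Trace:
Per-block solution:
  B0:   IN={}   OUT={}
  B1:   IN={}   OUT={}
  B2:   IN={}   OUT={e+e}
  B3:   IN={e+e}   OUT={}
  B4:   IN={}   OUT={}
  B5:   IN={}   OUT={}
  B6:   IN={}   OUT={e-e}

Merge at B3: IN[B3] = OUT[B2] = {e+e}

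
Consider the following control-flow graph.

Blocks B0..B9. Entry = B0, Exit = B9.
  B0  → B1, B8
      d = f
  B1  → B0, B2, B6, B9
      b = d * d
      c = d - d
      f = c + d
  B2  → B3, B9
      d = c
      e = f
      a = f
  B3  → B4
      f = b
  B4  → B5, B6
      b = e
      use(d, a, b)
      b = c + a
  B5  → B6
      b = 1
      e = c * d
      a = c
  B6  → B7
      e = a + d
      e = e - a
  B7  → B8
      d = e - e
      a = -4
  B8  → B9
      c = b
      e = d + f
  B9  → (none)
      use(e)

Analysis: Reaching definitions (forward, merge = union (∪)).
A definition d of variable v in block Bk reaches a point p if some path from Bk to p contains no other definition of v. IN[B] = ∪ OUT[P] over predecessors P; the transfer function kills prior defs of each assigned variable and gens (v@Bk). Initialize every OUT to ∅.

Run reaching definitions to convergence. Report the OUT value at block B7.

Fixpoint table:
  B0:  IN={b@B1, c@B1, d@B0, f@B1}  OUT={b@B1, c@B1, d@B0, f@B1}
  B1:  IN={b@B1, c@B1, d@B0, f@B1}  OUT={b@B1, c@B1, d@B0, f@B1}
  B2:  IN={b@B1, c@B1, d@B0, f@B1}  OUT={a@B2, b@B1, c@B1, d@B2, e@B2, f@B1}
  B3:  IN={a@B2, b@B1, c@B1, d@B2, e@B2, f@B1}  OUT={a@B2, b@B1, c@B1, d@B2, e@B2, f@B3}
  B4:  IN={a@B2, b@B1, c@B1, d@B2, e@B2, f@B3}  OUT={a@B2, b@B4, c@B1, d@B2, e@B2, f@B3}
  B5:  IN={a@B2, b@B4, c@B1, d@B2, e@B2, f@B3}  OUT={a@B5, b@B5, c@B1, d@B2, e@B5, f@B3}
  B6:  IN={a@B2, a@B5, b@B1, b@B4, b@B5, c@B1, d@B0, d@B2, e@B2, e@B5, f@B1, f@B3}  OUT={a@B2, a@B5, b@B1, b@B4, b@B5, c@B1, d@B0, d@B2, e@B6, f@B1, f@B3}
  B7:  IN={a@B2, a@B5, b@B1, b@B4, b@B5, c@B1, d@B0, d@B2, e@B6, f@B1, f@B3}  OUT={a@B7, b@B1, b@B4, b@B5, c@B1, d@B7, e@B6, f@B1, f@B3}
  B8:  IN={a@B7, b@B1, b@B4, b@B5, c@B1, d@B0, d@B7, e@B6, f@B1, f@B3}  OUT={a@B7, b@B1, b@B4, b@B5, c@B8, d@B0, d@B7, e@B8, f@B1, f@B3}
  B9:  IN={a@B2, a@B7, b@B1, b@B4, b@B5, c@B1, c@B8, d@B0, d@B2, d@B7, e@B2, e@B8, f@B1, f@B3}  OUT={a@B2, a@B7, b@B1, b@B4, b@B5, c@B1, c@B8, d@B0, d@B2, d@B7, e@B2, e@B8, f@B1, f@B3}

Merge at B7: IN[B7] = OUT[B6] = {a@B2, a@B5, b@B1, b@B4, b@B5, c@B1, d@B0, d@B2, e@B6, f@B1, f@B3}
Applying B7's transfer function to that IN value gives OUT[B7] (row B7 above).

Answer: {a@B7, b@B1, b@B4, b@B5, c@B1, d@B7, e@B6, f@B1, f@B3}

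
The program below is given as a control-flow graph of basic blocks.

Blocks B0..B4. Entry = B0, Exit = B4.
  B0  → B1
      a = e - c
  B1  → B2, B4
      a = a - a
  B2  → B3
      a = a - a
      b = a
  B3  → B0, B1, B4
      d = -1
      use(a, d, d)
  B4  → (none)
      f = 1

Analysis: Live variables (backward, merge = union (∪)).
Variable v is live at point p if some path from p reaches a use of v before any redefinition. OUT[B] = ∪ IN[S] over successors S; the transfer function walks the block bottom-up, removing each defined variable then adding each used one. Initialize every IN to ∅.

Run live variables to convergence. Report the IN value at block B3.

Converged values:
  B0:   IN={c, e}   OUT={a, c, e}
  B1:   IN={a, c, e}   OUT={a, c, e}
  B2:   IN={a, c, e}   OUT={a, c, e}
  B3:   IN={a, c, e}   OUT={a, c, e}
  B4:   IN={}   OUT={}

Merge at B3: OUT[B3] = IN[B0] ⊔ IN[B1] ⊔ IN[B4] = {a, c, e}
Applying B3's transfer function to that OUT value gives IN[B3] (row B3 above).

Answer: {a, c, e}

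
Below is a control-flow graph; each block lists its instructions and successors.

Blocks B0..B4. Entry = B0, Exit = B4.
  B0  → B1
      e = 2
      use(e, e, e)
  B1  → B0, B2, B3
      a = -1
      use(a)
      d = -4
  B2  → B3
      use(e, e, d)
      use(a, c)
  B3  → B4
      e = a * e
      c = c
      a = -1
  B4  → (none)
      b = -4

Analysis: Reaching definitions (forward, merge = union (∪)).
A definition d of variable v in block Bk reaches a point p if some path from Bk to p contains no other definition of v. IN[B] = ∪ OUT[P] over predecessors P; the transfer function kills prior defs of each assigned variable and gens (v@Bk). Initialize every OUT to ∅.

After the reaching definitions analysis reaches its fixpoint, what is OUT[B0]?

Converged values:
  B0:   IN={a@B1, d@B1, e@B0}   OUT={a@B1, d@B1, e@B0}
  B1:   IN={a@B1, d@B1, e@B0}   OUT={a@B1, d@B1, e@B0}
  B2:   IN={a@B1, d@B1, e@B0}   OUT={a@B1, d@B1, e@B0}
  B3:   IN={a@B1, d@B1, e@B0}   OUT={a@B3, c@B3, d@B1, e@B3}
  B4:   IN={a@B3, c@B3, d@B1, e@B3}   OUT={a@B3, b@B4, c@B3, d@B1, e@B3}

Merge at B0 (entry node, so the boundary value {} is joined with the incoming edge(s)): IN[B0] = {} ⊔ OUT[B1] = {a@B1, d@B1, e@B0}
Applying B0's transfer function to that IN value gives OUT[B0] (row B0 above).

Answer: {a@B1, d@B1, e@B0}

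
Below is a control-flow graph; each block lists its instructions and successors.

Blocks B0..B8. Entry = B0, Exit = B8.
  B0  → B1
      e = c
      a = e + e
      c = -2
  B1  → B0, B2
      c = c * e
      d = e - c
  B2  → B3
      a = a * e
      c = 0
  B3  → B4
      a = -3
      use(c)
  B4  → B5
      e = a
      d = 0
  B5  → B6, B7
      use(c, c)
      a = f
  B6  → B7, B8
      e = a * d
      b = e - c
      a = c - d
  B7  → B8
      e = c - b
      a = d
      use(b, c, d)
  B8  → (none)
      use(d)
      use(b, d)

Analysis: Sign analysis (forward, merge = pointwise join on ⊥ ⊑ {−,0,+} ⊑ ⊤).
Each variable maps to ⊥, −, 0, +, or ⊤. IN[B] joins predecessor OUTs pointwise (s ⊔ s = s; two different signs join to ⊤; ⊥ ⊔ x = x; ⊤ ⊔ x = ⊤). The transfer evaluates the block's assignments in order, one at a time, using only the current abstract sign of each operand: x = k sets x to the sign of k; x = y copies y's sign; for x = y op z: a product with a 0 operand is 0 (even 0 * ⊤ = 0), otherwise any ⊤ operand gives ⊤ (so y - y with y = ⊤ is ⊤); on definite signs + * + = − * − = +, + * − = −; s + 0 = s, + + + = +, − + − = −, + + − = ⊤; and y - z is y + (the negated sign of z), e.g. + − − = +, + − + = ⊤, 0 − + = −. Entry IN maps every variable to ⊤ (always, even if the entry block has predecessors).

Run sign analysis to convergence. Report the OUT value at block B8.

Fixpoint table:
  B0: | IN=(all ⊤) | OUT={c:-; rest ⊤}
  B1: | IN={c:-; rest ⊤} | OUT=(all ⊤)
  B2: | IN=(all ⊤) | OUT={c:0; rest ⊤}
  B3: | IN={c:0; rest ⊤} | OUT={a:-, c:0; rest ⊤}
  B4: | IN={a:-, c:0; rest ⊤} | OUT={a:-, c:0, d:0, e:-; rest ⊤}
  B5: | IN={a:-, c:0, d:0, e:-; rest ⊤} | OUT={c:0, d:0, e:-; rest ⊤}
  B6: | IN={c:0, d:0, e:-; rest ⊤} | OUT={a:0, b:0, c:0, d:0, e:0; rest ⊤}
  B7: | IN={c:0, d:0; rest ⊤} | OUT={a:0, c:0, d:0; rest ⊤}
  B8: | IN={a:0, c:0, d:0; rest ⊤} | OUT={a:0, c:0, d:0; rest ⊤}

Merge at B8: IN[B8] = OUT[B6] ⊔ OUT[B7] = {a: 0, b: ⊤, c: 0, d: 0, e: ⊤, f: ⊤}
Applying B8's transfer function to that IN value gives OUT[B8] (row B8 above).

Answer: {a: 0, b: ⊤, c: 0, d: 0, e: ⊤, f: ⊤}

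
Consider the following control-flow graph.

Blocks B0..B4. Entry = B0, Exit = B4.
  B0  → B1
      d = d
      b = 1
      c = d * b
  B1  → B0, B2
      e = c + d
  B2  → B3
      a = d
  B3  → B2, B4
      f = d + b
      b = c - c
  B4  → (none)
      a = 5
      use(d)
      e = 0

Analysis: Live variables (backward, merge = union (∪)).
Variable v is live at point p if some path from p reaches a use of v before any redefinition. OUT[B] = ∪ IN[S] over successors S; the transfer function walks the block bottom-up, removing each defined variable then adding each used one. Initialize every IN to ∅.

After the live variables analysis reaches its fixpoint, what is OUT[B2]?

Answer: {b, c, d}

Derivation:
Per-block solution:
  B0:  IN={d}  OUT={b, c, d}
  B1:  IN={b, c, d}  OUT={b, c, d}
  B2:  IN={b, c, d}  OUT={b, c, d}
  B3:  IN={b, c, d}  OUT={b, c, d}
  B4:  IN={d}  OUT={}

Merge at B2: OUT[B2] = IN[B3] = {b, c, d}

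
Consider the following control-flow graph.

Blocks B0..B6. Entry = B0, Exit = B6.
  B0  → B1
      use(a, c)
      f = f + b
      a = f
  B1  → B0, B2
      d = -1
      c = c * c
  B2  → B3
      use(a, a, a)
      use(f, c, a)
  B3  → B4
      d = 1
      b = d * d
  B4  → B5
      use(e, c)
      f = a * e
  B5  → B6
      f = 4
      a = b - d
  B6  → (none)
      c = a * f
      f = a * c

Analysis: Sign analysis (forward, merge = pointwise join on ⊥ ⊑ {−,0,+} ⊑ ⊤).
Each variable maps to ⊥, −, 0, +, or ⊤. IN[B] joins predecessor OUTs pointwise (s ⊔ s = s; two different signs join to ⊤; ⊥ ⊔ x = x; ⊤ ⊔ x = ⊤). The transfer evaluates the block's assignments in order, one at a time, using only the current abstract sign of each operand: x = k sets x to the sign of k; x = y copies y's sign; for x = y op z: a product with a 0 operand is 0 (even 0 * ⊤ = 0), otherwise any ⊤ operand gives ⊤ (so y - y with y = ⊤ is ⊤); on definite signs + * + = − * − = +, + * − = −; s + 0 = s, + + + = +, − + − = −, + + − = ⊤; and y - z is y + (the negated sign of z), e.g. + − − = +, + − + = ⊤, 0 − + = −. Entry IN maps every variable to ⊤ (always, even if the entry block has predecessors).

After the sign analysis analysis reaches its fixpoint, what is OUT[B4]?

Answer: {a: ⊤, b: +, c: ⊤, d: +, e: ⊤, f: ⊤}

Working:
Fixpoint table:
  B0:   IN=(all ⊤)   OUT=(all ⊤)
  B1:   IN=(all ⊤)   OUT={d:-; rest ⊤}
  B2:   IN={d:-; rest ⊤}   OUT={d:-; rest ⊤}
  B3:   IN={d:-; rest ⊤}   OUT={b:+, d:+; rest ⊤}
  B4:   IN={b:+, d:+; rest ⊤}   OUT={b:+, d:+; rest ⊤}
  B5:   IN={b:+, d:+; rest ⊤}   OUT={b:+, d:+, f:+; rest ⊤}
  B6:   IN={b:+, d:+, f:+; rest ⊤}   OUT={b:+, d:+; rest ⊤}

Merge at B4: IN[B4] = OUT[B3] = {a: ⊤, b: +, c: ⊤, d: +, e: ⊤, f: ⊤}
Applying B4's transfer function to that IN value gives OUT[B4] (row B4 above).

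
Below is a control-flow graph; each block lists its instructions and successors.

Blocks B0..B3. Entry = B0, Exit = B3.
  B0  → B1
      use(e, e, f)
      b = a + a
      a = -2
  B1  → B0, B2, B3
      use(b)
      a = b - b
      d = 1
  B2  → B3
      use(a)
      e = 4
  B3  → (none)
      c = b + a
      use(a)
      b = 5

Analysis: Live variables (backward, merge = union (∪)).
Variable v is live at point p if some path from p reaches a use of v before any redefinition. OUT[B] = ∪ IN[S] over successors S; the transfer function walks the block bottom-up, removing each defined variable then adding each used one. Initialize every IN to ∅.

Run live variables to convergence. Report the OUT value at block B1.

Fixpoint table:
  B0:   IN={a, e, f}   OUT={b, e, f}
  B1:   IN={b, e, f}   OUT={a, b, e, f}
  B2:   IN={a, b}   OUT={a, b}
  B3:   IN={a, b}   OUT={}

Merge at B1: OUT[B1] = IN[B0] ⊔ IN[B2] ⊔ IN[B3] = {a, b, e, f}

Answer: {a, b, e, f}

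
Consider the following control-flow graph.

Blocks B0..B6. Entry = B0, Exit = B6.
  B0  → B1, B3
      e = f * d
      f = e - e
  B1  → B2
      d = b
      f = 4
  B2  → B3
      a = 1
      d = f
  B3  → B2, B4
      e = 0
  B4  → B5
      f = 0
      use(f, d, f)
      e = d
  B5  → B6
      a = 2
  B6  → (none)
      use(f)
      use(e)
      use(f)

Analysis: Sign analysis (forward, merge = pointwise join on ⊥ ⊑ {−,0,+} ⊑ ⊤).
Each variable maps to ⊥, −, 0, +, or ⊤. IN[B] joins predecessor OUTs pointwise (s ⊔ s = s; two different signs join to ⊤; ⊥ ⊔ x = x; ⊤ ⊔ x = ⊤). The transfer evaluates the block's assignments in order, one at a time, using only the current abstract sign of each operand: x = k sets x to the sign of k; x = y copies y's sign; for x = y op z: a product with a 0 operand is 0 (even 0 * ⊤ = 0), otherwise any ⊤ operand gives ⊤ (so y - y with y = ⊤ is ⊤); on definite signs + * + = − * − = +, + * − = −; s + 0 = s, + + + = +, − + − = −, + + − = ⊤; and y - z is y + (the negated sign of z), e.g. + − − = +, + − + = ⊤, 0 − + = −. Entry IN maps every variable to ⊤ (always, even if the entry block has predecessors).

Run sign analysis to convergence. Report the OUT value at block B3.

Per-block solution:
  B0:  IN=(all ⊤)  OUT=(all ⊤)
  B1:  IN=(all ⊤)  OUT={f:+; rest ⊤}
  B2:  IN=(all ⊤)  OUT={a:+; rest ⊤}
  B3:  IN=(all ⊤)  OUT={e:0; rest ⊤}
  B4:  IN={e:0; rest ⊤}  OUT={f:0; rest ⊤}
  B5:  IN={f:0; rest ⊤}  OUT={a:+, f:0; rest ⊤}
  B6:  IN={a:+, f:0; rest ⊤}  OUT={a:+, f:0; rest ⊤}

Merge at B3: IN[B3] = OUT[B0] ⊔ OUT[B2] = {a: ⊤, b: ⊤, c: ⊤, d: ⊤, e: ⊤, f: ⊤}
Applying B3's transfer function to that IN value gives OUT[B3] (row B3 above).

Answer: {a: ⊤, b: ⊤, c: ⊤, d: ⊤, e: 0, f: ⊤}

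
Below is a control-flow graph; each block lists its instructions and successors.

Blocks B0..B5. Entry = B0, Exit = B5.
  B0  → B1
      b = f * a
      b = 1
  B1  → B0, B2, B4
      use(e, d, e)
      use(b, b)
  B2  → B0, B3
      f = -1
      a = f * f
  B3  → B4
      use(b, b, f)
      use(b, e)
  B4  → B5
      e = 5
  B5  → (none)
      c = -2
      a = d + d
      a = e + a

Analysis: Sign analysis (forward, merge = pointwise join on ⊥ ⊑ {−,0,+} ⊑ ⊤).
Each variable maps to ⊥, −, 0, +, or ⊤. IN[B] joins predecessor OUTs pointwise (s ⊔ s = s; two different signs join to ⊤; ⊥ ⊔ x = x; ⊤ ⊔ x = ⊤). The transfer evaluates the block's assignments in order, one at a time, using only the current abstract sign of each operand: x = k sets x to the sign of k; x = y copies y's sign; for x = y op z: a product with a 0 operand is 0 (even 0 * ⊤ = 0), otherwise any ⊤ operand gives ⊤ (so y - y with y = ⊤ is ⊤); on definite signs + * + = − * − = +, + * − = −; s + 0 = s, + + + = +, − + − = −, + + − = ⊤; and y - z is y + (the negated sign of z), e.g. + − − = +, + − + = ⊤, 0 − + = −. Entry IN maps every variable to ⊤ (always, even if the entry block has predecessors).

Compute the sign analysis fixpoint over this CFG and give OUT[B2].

Converged values:
  B0:  IN=(all ⊤)  OUT={b:+; rest ⊤}
  B1:  IN={b:+; rest ⊤}  OUT={b:+; rest ⊤}
  B2:  IN={b:+; rest ⊤}  OUT={a:+, b:+, f:-; rest ⊤}
  B3:  IN={a:+, b:+, f:-; rest ⊤}  OUT={a:+, b:+, f:-; rest ⊤}
  B4:  IN={b:+; rest ⊤}  OUT={b:+, e:+; rest ⊤}
  B5:  IN={b:+, e:+; rest ⊤}  OUT={b:+, c:-, e:+; rest ⊤}

Merge at B2: IN[B2] = OUT[B1] = {a: ⊤, b: +, c: ⊤, d: ⊤, e: ⊤, f: ⊤}
Applying B2's transfer function to that IN value gives OUT[B2] (row B2 above).

Answer: {a: +, b: +, c: ⊤, d: ⊤, e: ⊤, f: -}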